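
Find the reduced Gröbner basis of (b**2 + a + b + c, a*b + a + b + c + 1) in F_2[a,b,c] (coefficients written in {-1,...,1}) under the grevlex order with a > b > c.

G = {a**2 + a*c + b*c + a + c, a*b + a + b + c + 1, b**2 + a + b + c}

f_1 = b**2 + a + b + c, LT = b**2.
f_2 = a*b + a + b + c + 1, LT = a*b.

S(f_1,f_2): lcm = a*b**2. S = a**2 + b**2 + a*c + b*c + b.
  leading term a**2: no divisor's leading term divides it; move a**2 to the remainder.
  leading term b**2: subtract (1)·f_1 from b**2 + a*c + b*c + b → a*c + b*c + a + c
  leading term a*c: no divisor's leading term divides it; move a*c to the remainder.
  leading term b*c: no divisor's leading term divides it; move b*c to the remainder.
  leading term a: no divisor's leading term divides it; move a to the remainder.
  leading term c: no divisor's leading term divides it; move c to the remainder.
  remainder a**2 + a*c + b*c + a + c ≠ 0; add g_3 = a**2 + a*c + b*c + a + c to the basis.

S(f_1,g_3): leading monomials are coprime, so the S-polynomial reduces to 0 (Buchberger's first criterion).
S(f_2,g_3): lcm = a**2*b. S = a*b*c + b**2*c + a**2 + a*c + b*c + a.
  leading term a*b*c: subtract (c)·f_2 from a*b*c + b**2*c + a**2 + a*c + b*c + a → b**2*c + a**2 + c**2 + a + c
  leading term b**2*c: subtract (c)·f_1 from b**2*c + a**2 + c**2 + a + c → a**2 + a*c + b*c + a + c
  leading term a**2: subtract (1)·g_3 from a**2 + a*c + b*c + a + c → 0
  remainder 0.

Every S-polynomial of the final basis reduces to 0, so we have a Gröbner basis.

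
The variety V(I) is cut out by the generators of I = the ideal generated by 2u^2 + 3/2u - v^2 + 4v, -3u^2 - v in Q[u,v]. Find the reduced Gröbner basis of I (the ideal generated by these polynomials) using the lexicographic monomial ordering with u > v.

G = {u - 2/3v^2 + 20/9v, v^4 - 20/3v^3 + 100/9v^2 + 3/4v}

f_1 = 2u^2 + 3/2u - v^2 + 4v, LT = u^2.
f_2 = -3u^2 - v, LT = u^2.

S(f_1,f_2): lcm = u^2. S = 3/4u - 1/2v^2 + 5/3v.
  leading term u: no divisor's leading term divides it; move 3/4u to the remainder.
  leading term v^2: no divisor's leading term divides it; move -1/2v^2 to the remainder.
  leading term v: no divisor's leading term divides it; move 5/3v to the remainder.
  remainder 3/4u - 1/2v^2 + 5/3v ≠ 0; add g_3 = 3/4u - 1/2v^2 + 5/3v to the basis.

S(f_1,g_3): lcm = u^2. S = 2/3uv^2 - 20/9uv + 3/4u - 1/2v^2 + 2v.
  leading term uv^2: subtract (8/9v^2)·g_3 from 2/3uv^2 - 20/9uv + 3/4u - 1/2v^2 + 2v → -20/9uv + 3/4u + 4/9v^4 - 40/27v^3 - 1/2v^2 + 2v
  leading term uv: subtract (-80/27v)·g_3 from -20/9uv + 3/4u + 4/9v^4 - 40/27v^3 - 1/2v^2 + 2v → 3/4u + 4/9v^4 - 80/27v^3 + 719/162v^2 + 2v
  leading term u: subtract (1)·g_3 from 3/4u + 4/9v^4 - 80/27v^3 + 719/162v^2 + 2v → 4/9v^4 - 80/27v^3 + 400/81v^2 + 1/3v
  leading term v^4: no divisor's leading term divides it; move 4/9v^4 to the remainder.
  leading term v^3: no divisor's leading term divides it; move -80/27v^3 to the remainder.
  leading term v^2: no divisor's leading term divides it; move 400/81v^2 to the remainder.
  leading term v: no divisor's leading term divides it; move 1/3v to the remainder.
  remainder 4/9v^4 - 80/27v^3 + 400/81v^2 + 1/3v ≠ 0; add g_4 = 4/9v^4 - 80/27v^3 + 400/81v^2 + 1/3v to the basis.

The other S-polynomials (S(f_2,g_3), S(f_1,g_4), S(f_2,g_4), S(g_3,g_4)) all reduce to 0 modulo the current basis, so we have a Gröbner basis.
Inter-reduce: drop elements whose leading term is divisible by another's, tail-reduce, and make monic.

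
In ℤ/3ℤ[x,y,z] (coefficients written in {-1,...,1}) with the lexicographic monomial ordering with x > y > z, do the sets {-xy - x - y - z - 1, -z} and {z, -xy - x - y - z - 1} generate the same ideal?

Yes, the ideals are equal.

Two ideals are equal iff their reduced Gröbner bases coincide (the reduced basis is unique for a fixed ordering).
Buchberger on the first generating set:
f_1 = -xy - x - y - z - 1, LT = xy.
f_2 = -z, LT = z.

The S-polynomials (S(f_1,f_2)) all reduce to 0 modulo the current basis, so we have a Gröbner basis.
Inter-reduce: drop elements whose leading term is divisible by another's, tail-reduce, and make monic.
Reduced Gröbner basis: {xy + x + y + 1, z}.

Buchberger on the second generating set:
h_1 = z, LT = z.
h_2 = -xy - x - y - z - 1, LT = xy.

The S-polynomials (S(h_1,h_2)) all reduce to 0 modulo the current basis, so we have a Gröbner basis.
Inter-reduce: drop elements whose leading term is divisible by another's, tail-reduce, and make monic.
Reduced Gröbner basis: {xy + x + y + 1, z}.

Same reduced basis, so the two generating sets span the same ideal.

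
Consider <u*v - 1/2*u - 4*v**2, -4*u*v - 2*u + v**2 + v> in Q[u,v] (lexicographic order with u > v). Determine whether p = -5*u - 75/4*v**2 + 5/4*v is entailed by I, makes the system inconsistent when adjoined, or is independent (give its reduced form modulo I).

-5*u - 75/4*v**2 + 5/4*v lies in I (it reduces to 0).

First compute the reduced Gröbner basis of I by Buchberger's algorithm.
f_1 = u*v - 1/2*u - 4*v**2, LT = u*v.
f_2 = -4*u*v - 2*u + v**2 + v, LT = u*v.

S(f_1,f_2): lcm = u*v. S = -u - 15/4*v**2 + 1/4*v.
  leading term u: no divisor's leading term divides it; move -u to the remainder.
  leading term v**2: no divisor's leading term divides it; move -15/4*v**2 to the remainder.
  leading term v: no divisor's leading term divides it; move 1/4*v to the remainder.
  remainder -u - 15/4*v**2 + 1/4*v ≠ 0; add h_3 = -u - 15/4*v**2 + 1/4*v to the basis.

S(f_1,h_3): lcm = u*v. S = -1/2*u - 15/4*v**3 - 15/4*v**2.
  leading term u: subtract (1/2)·h_3 from -1/2*u - 15/4*v**3 - 15/4*v**2 → -15/4*v**3 - 15/8*v**2 - 1/8*v
  leading term v**3: no divisor's leading term divides it; move -15/4*v**3 to the remainder.
  leading term v**2: no divisor's leading term divides it; move -15/8*v**2 to the remainder.
  leading term v: no divisor's leading term divides it; move -1/8*v to the remainder.
  remainder -15/4*v**3 - 15/8*v**2 - 1/8*v ≠ 0; add h_4 = -15/4*v**3 - 15/8*v**2 - 1/8*v to the basis.

The other S-polynomials (S(f_2,h_3), S(f_1,h_4), S(f_2,h_4), S(h_3,h_4)) all reduce to 0 modulo the current basis, so we have a Gröbner basis.
Inter-reduce: drop elements whose leading term is divisible by another's, tail-reduce, and make monic.
Reduced Gröbner basis: {u + 15/4*v**2 - 1/4*v, v**3 + 1/2*v**2 + 1/30*v}.
Label its elements g_1 = u + 15/4*v**2 - 1/4*v, g_2 = v**3 + 1/2*v**2 + 1/30*v.

Reduce p = -5*u - 75/4*v**2 + 5/4*v modulo G:
  leading term u: subtract (-5)·g_1 from -5*u - 75/4*v**2 + 5/4*v → 0
  normal form = 0.
Since the normal form is 0, p ∈ I.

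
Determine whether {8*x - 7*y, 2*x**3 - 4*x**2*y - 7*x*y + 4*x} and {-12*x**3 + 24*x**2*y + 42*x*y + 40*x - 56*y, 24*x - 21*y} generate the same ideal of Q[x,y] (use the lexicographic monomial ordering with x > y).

Yes, the ideals are equal.

Two ideals are equal iff their reduced Gröbner bases coincide (the reduced basis is unique for a fixed ordering).
Buchberger on the first generating set:
f_1 = 8*x - 7*y, LT = x.
f_2 = 2*x**3 - 4*x**2*y - 7*x*y + 4*x, LT = x**3.

S(f_1,f_2): lcm = x**3. S = 9/8*x**2*y + 7/2*x*y - 2*x.
  reduce S modulo (f_1, f_2):
  remainder 441/512*y**3 + 49/16*y**2 - 7/4*y ≠ 0; add g_3 = 441/512*y**3 + 49/16*y**2 - 7/4*y to the basis.

The other S-polynomials (S(f_1,g_3), S(f_2,g_3)) all reduce to 0 modulo the current basis, so we have a Gröbner basis.
Inter-reduce: drop elements whose leading term is divisible by another's, tail-reduce, and make monic.
Reduced Gröbner basis: {x - 7/8*y, y**3 + 32/9*y**2 - 128/63*y}.

Buchberger on the second generating set:
h_1 = -12*x**3 + 24*x**2*y + 42*x*y + 40*x - 56*y, LT = x**3.
h_2 = 24*x - 21*y, LT = x.

S(h_1,h_2): lcm = x**3. S = -9/8*x**2*y - 7/2*x*y - 10/3*x + 14/3*y.
  reduce S modulo (h_1, h_2):
  remainder -441/512*y**3 - 49/16*y**2 + 7/4*y ≠ 0; add k_3 = -441/512*y**3 - 49/16*y**2 + 7/4*y to the basis.

The other S-polynomials (S(h_1,k_3), S(h_2,k_3)) all reduce to 0 modulo the current basis, so we have a Gröbner basis.
Inter-reduce: drop elements whose leading term is divisible by another's, tail-reduce, and make monic.
Reduced Gröbner basis: {x - 7/8*y, y**3 + 32/9*y**2 - 128/63*y}.

Same reduced basis, so the two generating sets span the same ideal.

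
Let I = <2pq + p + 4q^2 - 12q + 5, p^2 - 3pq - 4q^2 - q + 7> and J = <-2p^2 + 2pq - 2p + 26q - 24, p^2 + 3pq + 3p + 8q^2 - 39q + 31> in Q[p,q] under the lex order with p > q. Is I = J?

No, the ideals differ.

Equality of ideals is decidable: compute both reduced Gröbner bases (unique for the ordering) and check whether they agree.
Buchberger on the first generating set:
f_1 = 2pq + p + 4q^2 - 12q + 5, LT = pq.
f_2 = p^2 - 3pq - 4q^2 - q + 7, LT = p^2.

S(f_1,f_2): lcm = p^2q. S = 1/2p^2 + 5pq^2 - 6pq + 5/2p + 4q^3 + q^2 - 7q.
  leading term p^2: subtract (1/2)·f_2 from 1/2p^2 + 5pq^2 - 6pq + 5/2p + 4q^3 + q^2 - 7q → 5pq^2 - 9/2pq + 5/2p + 4q^3 + 3q^2 - 13/2q - 7/2
  leading term pq^2: subtract (5/2q)·f_1 from 5pq^2 - 9/2pq + 5/2p + 4q^3 + 3q^2 - 13/2q - 7/2 → -7pq + 5/2p - 6q^3 + 33q^2 - 19q - 7/2
  leading term pq: subtract (-7/2)·f_1 from -7pq + 5/2p - 6q^3 + 33q^2 - 19q - 7/2 → 6p - 6q^3 + 47q^2 - 61q + 14
  leading term p: no divisor's leading term divides it; move 6p to the remainder.
  leading term q^3: no divisor's leading term divides it; move -6q^3 to the remainder.
  leading term q^2: no divisor's leading term divides it; move 47q^2 to the remainder.
  leading term q: no divisor's leading term divides it; move -61q to the remainder.
  leading term 1: no divisor's leading term divides it; move 14 to the remainder.
  remainder 6p - 6q^3 + 47q^2 - 61q + 14 ≠ 0; add g_3 = 6p - 6q^3 + 47q^2 - 61q + 14 to the basis.

S(f_1,g_3): lcm = pq. S = 1/2p + q^4 - 47/6q^3 + 73/6q^2 - 25/3q + 5/2.
  leading term p: subtract (1/12)·g_3 from 1/2p + q^4 - 47/6q^3 + 73/6q^2 - 25/3q + 5/2 → q^4 - 22/3q^3 + 33/4q^2 - 13/4q + 4/3
  leading term q^4: no divisor's leading term divides it; move q^4 to the remainder.
  leading term q^3: no divisor's leading term divides it; move -22/3q^3 to the remainder.
  leading term q^2: no divisor's leading term divides it; move 33/4q^2 to the remainder.
  leading term q: no divisor's leading term divides it; move -13/4q to the remainder.
  leading term 1: no divisor's leading term divides it; move 4/3 to the remainder.
  remainder q^4 - 22/3q^3 + 33/4q^2 - 13/4q + 4/3 ≠ 0; add g_4 = q^4 - 22/3q^3 + 33/4q^2 - 13/4q + 4/3 to the basis.

The other S-polynomials (S(f_2,g_3), S(f_1,g_4), S(f_2,g_4), S(g_3,g_4)) all reduce to 0 modulo the current basis, so we have a Gröbner basis.
Inter-reduce: drop elements whose leading term is divisible by another's, tail-reduce, and make monic.
Reduced Gröbner basis: {p - q^3 + 47/6q^2 - 61/6q + 7/3, q^4 - 22/3q^3 + 33/4q^2 - 13/4q + 4/3}.

Buchberger on the second generating set:
h_1 = -2p^2 + 2pq - 2p + 26q - 24, LT = p^2.
h_2 = p^2 + 3pq + 3p + 8q^2 - 39q + 31, LT = p^2.

S(h_1,h_2): lcm = p^2. S = -4pq - 2p - 8q^2 + 26q - 19.
  leading term pq: no divisor's leading term divides it; move -4pq to the remainder.
  leading term p: no divisor's leading term divides it; move -2p to the remainder.
  leading term q^2: no divisor's leading term divides it; move -8q^2 to the remainder.
  leading term q: no divisor's leading term divides it; move 26q to the remainder.
  leading term 1: no divisor's leading term divides it; move -19 to the remainder.
  remainder -4pq - 2p - 8q^2 + 26q - 19 ≠ 0; add k_3 = -4pq - 2p - 8q^2 + 26q - 19 to the basis.

S(h_1,k_3): lcm = p^2q. S = -1/2p^2 - 3pq^2 + 15/2pq - 19/4p - 13q^2 + 12q.
  leading term p^2: subtract (1/4)·h_1 from -1/2p^2 - 3pq^2 + 15/2pq - 19/4p - 13q^2 + 12q → -3pq^2 + 7pq - 17/4p - 13q^2 + 11/2q + 6
  leading term pq^2: subtract (3/4q)·k_3 from -3pq^2 + 7pq - 17/4p - 13q^2 + 11/2q + 6 → 17/2pq - 17/4p + 6q^3 - 65/2q^2 + 79/4q + 6
  leading term pq: subtract (-17/8)·k_3 from 17/2pq - 17/4p + 6q^3 - 65/2q^2 + 79/4q + 6 → -17/2p + 6q^3 - 99/2q^2 + 75q - 275/8
  leading term p: no divisor's leading term divides it; move -17/2p to the remainder.
  leading term q^3: no divisor's leading term divides it; move 6q^3 to the remainder.
  leading term q^2: no divisor's leading term divides it; move -99/2q^2 to the remainder.
  leading term q: no divisor's leading term divides it; move 75q to the remainder.
  leading term 1: no divisor's leading term divides it; move -275/8 to the remainder.
  remainder -17/2p + 6q^3 - 99/2q^2 + 75q - 275/8 ≠ 0; add k_4 = -17/2p + 6q^3 - 99/2q^2 + 75q - 275/8 to the basis.

S(h_1,k_4): lcm = p^2. S = 12/17pq^3 - 99/17pq^2 + 133/17pq - 207/68p - 13q + 12.
  leading term pq^3: subtract (-3/17q^2)·k_3 from 12/17pq^3 - 99/17pq^2 + 133/17pq - 207/68p - 13q + 12 → -105/17pq^2 + 133/17pq - 207/68p - 24/17q^4 + 78/17q^3 - 57/17q^2 - 13q + 12
  leading term pq^2: subtract (105/68q)·k_3 from -105/17pq^2 + 133/17pq - 207/68p - 24/17q^4 + 78/17q^3 - 57/17q^2 - 13q + 12 → 371/34pq - 207/68p - 24/17q^4 + 288/17q^3 - 87/2q^2 + 1111/68q + 12
  leading term pq: subtract (-371/136)·k_3 from 371/34pq - 207/68p - 24/17q^4 + 288/17q^3 - 87/2q^2 + 1111/68q + 12 → -17/2p - 24/17q^4 + 288/17q^3 - 2221/34q^2 + 2967/34q - 5417/136
  leading term p: subtract (1)·k_4 from -17/2p - 24/17q^4 + 288/17q^3 - 2221/34q^2 + 2967/34q - 5417/136 → -24/17q^4 + 186/17q^3 - 269/17q^2 + 417/34q - 371/68
  leading term q^4: no divisor's leading term divides it; move -24/17q^4 to the remainder.
  leading term q^3: no divisor's leading term divides it; move 186/17q^3 to the remainder.
  leading term q^2: no divisor's leading term divides it; move -269/17q^2 to the remainder.
  leading term q: no divisor's leading term divides it; move 417/34q to the remainder.
  leading term 1: no divisor's leading term divides it; move -371/68 to the remainder.
  remainder -24/17q^4 + 186/17q^3 - 269/17q^2 + 417/34q - 371/68 ≠ 0; add k_5 = -24/17q^4 + 186/17q^3 - 269/17q^2 + 417/34q - 371/68 to the basis.

The other S-polynomials (S(h_2,k_3), S(h_2,k_4), S(k_3,k_4), S(h_1,k_5), S(h_2,k_5), S(k_3,k_5), S(k_4,k_5)) all reduce to 0 modulo the current basis, so we have a Gröbner basis.
Inter-reduce: drop elements whose leading term is divisible by another's, tail-reduce, and make monic.
Reduced Gröbner basis: {p - 12/17q^3 + 99/17q^2 - 150/17q + 275/68, q^4 - 31/4q^3 + 269/24q^2 - 139/16q + 371/96}.

These differ, so the ideals are not equal.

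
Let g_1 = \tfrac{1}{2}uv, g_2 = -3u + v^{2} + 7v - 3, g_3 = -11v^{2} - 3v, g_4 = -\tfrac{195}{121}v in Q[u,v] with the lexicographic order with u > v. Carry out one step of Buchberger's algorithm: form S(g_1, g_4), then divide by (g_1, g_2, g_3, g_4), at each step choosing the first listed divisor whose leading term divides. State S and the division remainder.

lcm(LM(g_1), LM(g_4)) = uv.
S = (lcm/LT(g_1))·g_1 − (lcm/LT(g_4))·g_4 = 0.
Reduce S modulo (g_1, g_2, g_3, g_4) in that order:
The remainder is 0, so this S-polynomial contributes no new basis element.

S(g_1, g_4) = 0; remainder on division = 0.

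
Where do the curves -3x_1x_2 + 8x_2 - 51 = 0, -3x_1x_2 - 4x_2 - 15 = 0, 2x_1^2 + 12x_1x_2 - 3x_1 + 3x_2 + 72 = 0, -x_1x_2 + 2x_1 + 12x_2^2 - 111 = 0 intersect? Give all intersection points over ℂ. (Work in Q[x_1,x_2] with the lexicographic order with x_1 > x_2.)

{(-3, 3)}

Compute a lex Gröbner basis by Buchberger's algorithm.
f_1 = -3x_1x_2 + 8x_2 - 51, LT = x_1x_2.
f_2 = -3x_1x_2 - 4x_2 - 15, LT = x_1x_2.
f_3 = 2x_1^2 + 12x_1x_2 - 3x_1 + 3x_2 + 72, LT = x_1^2.
f_4 = -x_1x_2 + 2x_1 + 12x_2^2 - 111, LT = x_1x_2.

S(f_1,f_2): lcm = x_1x_2. S = -4x_2 + 12.
  reduce S modulo (f_1, f_2, f_3, f_4):
  remainder -4x_2 + 12 ≠ 0; add h_5 = -4x_2 + 12 to the basis.

S(f_1,f_3): lcm = x_1^2x_2. S = -6x_1x_2^2 - 7/6x_1x_2 + 17x_1 - 3/2x_2^2 - 36x_2.
  reduce S modulo (f_1, f_2, f_3, f_4, h_5):
  remainder 17x_1 + 51 ≠ 0; add h_6 = 17x_1 + 51 to the basis.

The other S-polynomials (S(f_1,f_4), S(f_2,f_3), S(f_2,f_4), S(f_3,f_4), S(f_1,h_5), S(f_2,h_5), S(f_3,h_5), S(f_4,h_5), S(f_1,h_6), S(f_2,h_6), S(f_3,h_6), S(f_4,h_6), S(h_5,h_6)) all reduce to 0 modulo the current basis, so we have a Gröbner basis.
Inter-reduce: drop elements whose leading term is divisible by another's, tail-reduce, and make monic.
Reduced Gröbner basis: {x_1 + 3, x_2 - 3}.

From the last basis element, x_2 - 3 = 0, so x_2 takes values in {3}. Each choice, substituted upward through the basis, yields the corresponding point(s) of the solution set.
  x_2 = 3: the earlier basis element becomes x_1 + 3 = 0, giving x_1 = -3 — point (-3, 3).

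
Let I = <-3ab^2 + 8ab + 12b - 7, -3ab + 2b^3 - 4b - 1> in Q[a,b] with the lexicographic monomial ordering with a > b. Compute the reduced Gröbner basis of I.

G = {a - 2/29b^3 - 14/29b^2 + 4/29b + 41/29, b^4 - 8/3b^3 - 2b^2 - 7/6b + 29/6}

Buchberger's algorithm terminates because the ascending chain of leading-term ideals stabilizes.

f_1 = -3ab^2 + 8ab + 12b - 7, LT = ab^2.
f_2 = -3ab + 2b^3 - 4b - 1, LT = ab.

S(f_1,f_2): lcm = ab^2. S = -8/3ab + 2/3b^4 - 4/3b^2 - 13/3b + 7/3.
  leading term ab: subtract (8/9)·f_2 from -8/3ab + 2/3b^4 - 4/3b^2 - 13/3b + 7/3 → 2/3b^4 - 16/9b^3 - 4/3b^2 - 7/9b + 29/9
  leading term b^4: no divisor's leading term divides it; move 2/3b^4 to the remainder.
  leading term b^3: no divisor's leading term divides it; move -16/9b^3 to the remainder.
  leading term b^2: no divisor's leading term divides it; move -4/3b^2 to the remainder.
  leading term b: no divisor's leading term divides it; move -7/9b to the remainder.
  leading term 1: no divisor's leading term divides it; move 29/9 to the remainder.
  remainder 2/3b^4 - 16/9b^3 - 4/3b^2 - 7/9b + 29/9 ≠ 0; add g_3 = 2/3b^4 - 16/9b^3 - 4/3b^2 - 7/9b + 29/9 to the basis.

S(f_1,g_3): lcm = ab^4. S = 2ab^2 + 7/6ab - 29/6a - 4b^3 + 7/3b^2.
  leading term ab^2: subtract (-2/3)·f_1 from 2ab^2 + 7/6ab - 29/6a - 4b^3 + 7/3b^2 → 13/2ab - 29/6a - 4b^3 + 7/3b^2 + 8b - 14/3
  leading term ab: subtract (-13/6)·f_2 from 13/2ab - 29/6a - 4b^3 + 7/3b^2 + 8b - 14/3 → -29/6a + 1/3b^3 + 7/3b^2 - 2/3b - 41/6
  leading term a: no divisor's leading term divides it; move -29/6a to the remainder.
  leading term b^3: no divisor's leading term divides it; move 1/3b^3 to the remainder.
  leading term b^2: no divisor's leading term divides it; move 7/3b^2 to the remainder.
  leading term b: no divisor's leading term divides it; move -2/3b to the remainder.
  leading term 1: no divisor's leading term divides it; move -41/6 to the remainder.
  remainder -29/6a + 1/3b^3 + 7/3b^2 - 2/3b - 41/6 ≠ 0; add g_4 = -29/6a + 1/3b^3 + 7/3b^2 - 2/3b - 41/6 to the basis.

The other S-polynomials (S(f_2,g_3), S(f_1,g_4), S(f_2,g_4), S(g_3,g_4)) all reduce to 0 modulo the current basis, so we have a Gröbner basis.
Inter-reduce: drop elements whose leading term is divisible by another's, tail-reduce, and make monic.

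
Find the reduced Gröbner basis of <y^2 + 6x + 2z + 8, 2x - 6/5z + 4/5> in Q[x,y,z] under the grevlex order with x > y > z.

The reduced Gröbner basis is the canonical form of the ideal for this ordering.

f_1 = y^2 + 6x + 2z + 8, LT = y^2.
f_2 = 2x - 6/5z + 4/5, LT = x.

The S-polynomials (S(f_1,f_2)) all reduce to 0 modulo the current basis, so we have a Gröbner basis.

G = {y^2 + 28/5z + 28/5, x - 3/5z + 2/5}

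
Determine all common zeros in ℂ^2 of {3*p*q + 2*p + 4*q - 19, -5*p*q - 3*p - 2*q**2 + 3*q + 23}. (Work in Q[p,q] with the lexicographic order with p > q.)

Compute a lex Gröbner basis by Buchberger's algorithm.
f_1 = 3*p*q + 2*p + 4*q - 19, LT = p*q.
f_2 = -5*p*q - 3*p - 2*q**2 + 3*q + 23, LT = p*q.

S(f_1,f_2): lcm = p*q. S = 1/15*p - 2/5*q**2 + 29/15*q - 26/15.
  leading term p: no divisor's leading term divides it; move 1/15*p to the remainder.
  leading term q**2: no divisor's leading term divides it; move -2/5*q**2 to the remainder.
  leading term q: no divisor's leading term divides it; move 29/15*q to the remainder.
  leading term 1: no divisor's leading term divides it; move -26/15 to the remainder.
  remainder 1/15*p - 2/5*q**2 + 29/15*q - 26/15 ≠ 0; add h_3 = 1/15*p - 2/5*q**2 + 29/15*q - 26/15 to the basis.

S(f_1,h_3): lcm = p*q. S = 2/3*p + 6*q**3 - 29*q**2 + 82/3*q - 19/3.
  leading term p: subtract (10)·h_3 from 2/3*p + 6*q**3 - 29*q**2 + 82/3*q - 19/3 → 6*q**3 - 25*q**2 + 8*q + 11
  leading term q**3: no divisor's leading term divides it; move 6*q**3 to the remainder.
  leading term q**2: no divisor's leading term divides it; move -25*q**2 to the remainder.
  leading term q: no divisor's leading term divides it; move 8*q to the remainder.
  leading term 1: no divisor's leading term divides it; move 11 to the remainder.
  remainder 6*q**3 - 25*q**2 + 8*q + 11 ≠ 0; add h_4 = 6*q**3 - 25*q**2 + 8*q + 11 to the basis.

The other S-polynomials (S(f_2,h_3), S(f_1,h_4), S(f_2,h_4), S(h_3,h_4)) all reduce to 0 modulo the current basis, so we have a Gröbner basis.
Inter-reduce: drop elements whose leading term is divisible by another's, tail-reduce, and make monic.
Reduced Gröbner basis: {p - 6*q**2 + 29*q - 26, q**3 - 25/6*q**2 + 4/3*q + 11/6}.

A lex Gröbner basis eliminates variables successively. Here q**3 - 25/6*q**2 + 4/3*q + 11/6 depends only on q, with roots {-1/2, 1, 11/3}; lifting each root through the earlier basis elements recovers the full solutions.
  q = -1/2: the earlier basis element becomes p - 42 = 0, giving p = 42 — point (42, -1/2).
  q = 1: the earlier basis element becomes p - 3 = 0, giving p = 3 — point (3, 1).
  q = 11/3: the earlier basis element becomes p - 1/3 = 0, giving p = 1/3 — point (1/3, 11/3).

{(42, -1/2), (3, 1), (1/3, 11/3)}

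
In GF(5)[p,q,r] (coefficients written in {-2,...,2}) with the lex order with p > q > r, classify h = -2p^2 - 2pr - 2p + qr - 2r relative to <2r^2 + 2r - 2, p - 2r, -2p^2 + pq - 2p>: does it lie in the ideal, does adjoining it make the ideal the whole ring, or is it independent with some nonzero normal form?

First compute the reduced Gröbner basis of I by Buchberger's algorithm.
f_1 = 2r^2 + 2r - 2, LT = r^2.
f_2 = p - 2r, LT = p.
f_3 = -2p^2 + pq - 2p, LT = p^2.

S(f_2,f_3): lcm = p^2. S = -2pq - 2pr - p.
  reduce S modulo (f_1, f_2, f_3):
  remainder qr + 2r + 1 ≠ 0; add k_4 = qr + 2r + 1 to the basis.

S(f_1,k_4): lcm = qr^2. S = qr - q - 2r^2 - r.
  reduce S modulo (f_1, f_2, f_3, k_4):
  remainder -q - r + 2 ≠ 0; add k_5 = -q - r + 2 to the basis.

The other S-polynomials (S(f_1,f_2), S(f_1,f_3), S(f_2,k_4), S(f_3,k_4), S(f_1,k_5), S(f_2,k_5), S(f_3,k_5), S(k_4,k_5)) all reduce to 0 modulo the current basis, so we have a Gröbner basis.
Inter-reduce: drop elements whose leading term is divisible by another's, tail-reduce, and make monic.
Reduced Gröbner basis: {p - 2r, q + r - 2, r^2 + r - 1}.
Label its elements g_1 = p - 2r, g_2 = q + r - 2, g_3 = r^2 + r - 1.

Reduce h = -2p^2 - 2pr - 2p + qr - 2r modulo G:
  leading term p^2: subtract (-2p)·g_1 from -2p^2 - 2pr - 2p + qr - 2r → -pr - 2p + qr - 2r
  leading term pr: subtract (-r)·g_1 from -pr - 2p + qr - 2r → -2p + qr - 2r^2 - 2r
  leading term p: subtract (-2)·g_1 from -2p + qr - 2r^2 - 2r → qr - 2r^2 - r
  leading term qr: subtract (r)·g_2 from qr - 2r^2 - r → 2r^2 + r
  leading term r^2: subtract (2)·g_3 from 2r^2 + r → -r + 2
  leading term r: no divisor's leading term divides it; move -r to the remainder.
  leading term 1: no divisor's leading term divides it; move 2 to the remainder.
  normal form = -r + 2.
The normal form is nonzero, so h ∉ I. Since h minus its normal form lies in I, I + (h) = I + (n) where n = -r + 2; decide whether this ideal is the whole ring.
Run Buchberger on G together with n (pairs among the g_i already reduce to 0 since G is a Gröbner basis):
g_1 = p - 2r, LT = p.
g_2 = q + r - 2, LT = q.
g_3 = r^2 + r - 1, LT = r^2.
n = -r + 2, LT = r.

The S-polynomials (S(g_1,g_2), S(g_1,g_3), S(g_1,n), S(g_2,g_3), S(g_2,n), S(g_3,n)) all reduce to 0 modulo the current basis, so we have a Gröbner basis.
Inter-reduce: drop elements whose leading term is divisible by another's, tail-reduce, and make monic.
Reduced Gröbner basis: {p + 1, q, r - 2}.
The reduced Gröbner basis of I + (h) is {p + 1, q, r - 2} ≠ {1}, a proper ideal, so the enlarged system stays consistent: h is independent of I, with normal form -r + 2.

-2p^2 - 2pr - 2p + qr - 2r is independent of I; its normal form modulo I is -r + 2.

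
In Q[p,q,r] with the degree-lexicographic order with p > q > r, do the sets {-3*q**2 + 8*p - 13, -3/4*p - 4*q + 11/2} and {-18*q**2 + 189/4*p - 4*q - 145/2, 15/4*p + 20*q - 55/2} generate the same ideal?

Yes, the ideals are equal.

For a fixed monomial order, each ideal has a unique reduced Gröbner basis; comparing bases decides equality.
Buchberger on the first generating set:
f_1 = -3*q**2 + 8*p - 13, LT = q**2.
f_2 = -3/4*p - 4*q + 11/2, LT = p.

The S-polynomials (S(f_1,f_2)) all reduce to 0 modulo the current basis, so we have a Gröbner basis.
Inter-reduce: drop elements whose leading term is divisible by another's, tail-reduce, and make monic.
Reduced Gröbner basis: {q**2 + 128/9*q - 137/9, p + 16/3*q - 22/3}.

Buchberger on the second generating set:
h_1 = -18*q**2 + 189/4*p - 4*q - 145/2, LT = q**2.
h_2 = 15/4*p + 20*q - 55/2, LT = p.

The S-polynomials (S(h_1,h_2)) all reduce to 0 modulo the current basis, so we have a Gröbner basis.
Inter-reduce: drop elements whose leading term is divisible by another's, tail-reduce, and make monic.
Reduced Gröbner basis: {q**2 + 128/9*q - 137/9, p + 16/3*q - 22/3}.

The two bases agree; hence the ideals are identical.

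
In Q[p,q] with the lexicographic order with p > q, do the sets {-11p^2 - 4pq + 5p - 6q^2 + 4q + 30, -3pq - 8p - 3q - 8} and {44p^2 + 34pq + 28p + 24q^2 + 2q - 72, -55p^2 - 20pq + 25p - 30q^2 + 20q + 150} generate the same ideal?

Since reduced Gröbner bases are canonical representatives of ideals under a given ordering, it suffices to compute and compare them.
Buchberger on the first generating set:
f_1 = -11p^2 - 4pq + 5p - 6q^2 + 4q + 30, LT = p^2.
f_2 = -3pq - 8p - 3q - 8, LT = pq.

S(f_1,f_2): lcm = p^2q. S = -8/3p^2 + 4/11pq^2 - 16/11pq - 8/3p + 6/11q^3 - 4/11q^2 - 30/11q.
  reduce S modulo (f_1, f_2):
  remainder 6/11q^3 + 8/11q^2 - 106/33q - 112/33 ≠ 0; add g_3 = 6/11q^3 + 8/11q^2 - 106/33q - 112/33 to the basis.

The other S-polynomials (S(f_1,g_3), S(f_2,g_3)) all reduce to 0 modulo the current basis, so we have a Gröbner basis.
Inter-reduce: drop elements whose leading term is divisible by another's, tail-reduce, and make monic.
Reduced Gröbner basis: {p^2 - 47/33p + 6/11q^2 - 8/11q - 122/33, pq + 8/3p + q + 8/3, q^3 + 4/3q^2 - 53/9q - 56/9}.

Buchberger on the second generating set:
h_1 = 44p^2 + 34pq + 28p + 24q^2 + 2q - 72, LT = p^2.
h_2 = -55p^2 - 20pq + 25p - 30q^2 + 20q + 150, LT = p^2.

S(h_1,h_2): lcm = p^2. S = 9/22pq + 12/11p + 9/22q + 12/11.
  reduce S modulo (h_1, h_2):
  remainder 9/22pq + 12/11p + 9/22q + 12/11 ≠ 0; add k_3 = 9/22pq + 12/11p + 9/22q + 12/11 to the basis.

S(h_1,k_3): lcm = p^2q. S = -8/3p^2 + 17/22pq^2 - 4/11pq - 8/3p + 6/11q^3 + 1/22q^2 - 18/11q.
  reduce S modulo (h_1, h_2, k_3):
  remainder 6/11q^3 + 8/11q^2 - 106/33q - 112/33 ≠ 0; add k_4 = 6/11q^3 + 8/11q^2 - 106/33q - 112/33 to the basis.

The other S-polynomials (S(h_2,k_3), S(h_1,k_4), S(h_2,k_4), S(k_3,k_4)) all reduce to 0 modulo the current basis, so we have a Gröbner basis.
Inter-reduce: drop elements whose leading term is divisible by another's, tail-reduce, and make monic.
Reduced Gröbner basis: {p^2 - 47/33p + 6/11q^2 - 8/11q - 122/33, pq + 8/3p + q + 8/3, q^3 + 4/3q^2 - 53/9q - 56/9}.

These coincide, so the ideals are equal.
The same test decides containment: I ⊆ J iff every generator of I reduces to 0 modulo a Gröbner basis of J.

Yes, the ideals are equal.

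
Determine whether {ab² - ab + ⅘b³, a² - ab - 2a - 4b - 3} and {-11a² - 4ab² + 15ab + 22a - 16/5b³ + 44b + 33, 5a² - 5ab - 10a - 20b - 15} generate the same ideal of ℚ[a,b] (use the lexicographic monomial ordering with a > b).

Two ideals are equal iff their reduced Gröbner bases coincide (the reduced basis is unique for a fixed ordering).
Buchberger on the first generating set:
f_1 = ab² - ab + ⅘b³, LT = ab².
f_2 = a² - ab - 2a - 4b - 3, LT = a².

S(f_1,f_2): lcm = a²b². S = -a²b + 9/5ab³ + 2ab² + 4b³ + 3b².
  leading term a²b: subtract (-b)·f_2 from -a²b + 9/5ab³ + 2ab² + 4b³ + 3b² → 9/5ab³ + ab² - 2ab + 4b³ - b² - 3b
  leading term ab³: subtract (9/5b)·f_1 from 9/5ab³ + ab² - 2ab + 4b³ - b² - 3b → 14/5ab² - 2ab - 36/25b⁴ + 4b³ - b² - 3b
  leading term ab²: subtract (14/5)·f_1 from 14/5ab² - 2ab - 36/25b⁴ + 4b³ - b² - 3b → ⅘ab - 36/25b⁴ + 44/25b³ - b² - 3b
  leading term ab: no divisor's leading term divides it; move ⅘ab to the remainder.
  leading term b⁴: no divisor's leading term divides it; move -36/25b⁴ to the remainder.
  leading term b³: no divisor's leading term divides it; move 44/25b³ to the remainder.
  leading term b²: no divisor's leading term divides it; move -b² to the remainder.
  leading term b: no divisor's leading term divides it; move -3b to the remainder.
  remainder ⅘ab - 36/25b⁴ + 44/25b³ - b² - 3b ≠ 0; add g_3 = ⅘ab - 36/25b⁴ + 44/25b³ - b² - 3b to the basis.

S(f_1,g_3): lcm = ab². S = -ab + 9/5b⁵ - 11/5b⁴ + 41/20b³ + 15/4b².
  leading term ab: subtract (-5/4)·g_3 from -ab + 9/5b⁵ - 11/5b⁴ + 41/20b³ + 15/4b² → 9/5b⁵ - 4b⁴ + 17/4b³ + 5/2b² - 15/4b
  leading term b⁵: no divisor's leading term divides it; move 9/5b⁵ to the remainder.
  leading term b⁴: no divisor's leading term divides it; move -4b⁴ to the remainder.
  leading term b³: no divisor's leading term divides it; move 17/4b³ to the remainder.
  leading term b²: no divisor's leading term divides it; move 5/2b² to the remainder.
  leading term b: no divisor's leading term divides it; move -15/4b to the remainder.
  remainder 9/5b⁵ - 4b⁴ + 17/4b³ + 5/2b² - 15/4b ≠ 0; add g_4 = 9/5b⁵ - 4b⁴ + 17/4b³ + 5/2b² - 15/4b to the basis.

The other S-polynomials (S(f_2,g_3), S(f_1,g_4), S(f_2,g_4), S(g_3,g_4)) all reduce to 0 modulo the current basis, so we have a Gröbner basis.
Inter-reduce: drop elements whose leading term is divisible by another's, tail-reduce, and make monic.
Reduced Gröbner basis: {a² - 2a - 9/5b⁴ + 11/5b³ - 5/4b² - 31/4b - 3, ab - 9/5b⁴ + 11/5b³ - 5/4b² - 15/4b, b⁵ - 20/9b⁴ + 85/36b³ + 25/18b² - 25/12b}.

Buchberger on the second generating set:
h_1 = -11a² - 4ab² + 15ab + 22a - 16/5b³ + 44b + 33, LT = a².
h_2 = 5a² - 5ab - 10a - 20b - 15, LT = a².

S(h_1,h_2): lcm = a². S = 4/11ab² - 4/11ab + 16/55b³.
  leading term ab²: no divisor's leading term divides it; move 4/11ab² to the remainder.
  leading term ab: no divisor's leading term divides it; move -4/11ab to the remainder.
  leading term b³: no divisor's leading term divides it; move 16/55b³ to the remainder.
  remainder 4/11ab² - 4/11ab + 16/55b³ ≠ 0; add k_3 = 4/11ab² - 4/11ab + 16/55b³ to the basis.

S(h_1,k_3): lcm = a²b². S = a²b + 4/11ab⁴ - 119/55ab³ - 2ab² + 16/55b⁵ - 4b³ - 3b².
  leading term a²b: subtract (-1/11b)·h_1 from a²b + 4/11ab⁴ - 119/55ab³ - 2ab² + 16/55b⁵ - 4b³ - 3b² → 4/11ab⁴ - 139/55ab³ - 7/11ab² + 2ab + 16/55b⁵ - 16/55b⁴ - 4b³ + b² + 3b
  leading term ab⁴: subtract (b²)·k_3 from 4/11ab⁴ - 139/55ab³ - 7/11ab² + 2ab + 16/55b⁵ - 16/55b⁴ - 4b³ + b² + 3b → -119/55ab³ - 7/11ab² + 2ab - 16/55b⁴ - 4b³ + b² + 3b
  leading term ab³: subtract (-119/20b)·k_3 from -119/55ab³ - 7/11ab² + 2ab - 16/55b⁴ - 4b³ + b² + 3b → -14/5ab² + 2ab + 36/25b⁴ - 4b³ + b² + 3b
  leading term ab²: subtract (-77/10)·k_3 from -14/5ab² + 2ab + 36/25b⁴ - 4b³ + b² + 3b → -⅘ab + 36/25b⁴ - 44/25b³ + b² + 3b
  leading term ab: no divisor's leading term divides it; move -⅘ab to the remainder.
  leading term b⁴: no divisor's leading term divides it; move 36/25b⁴ to the remainder.
  leading term b³: no divisor's leading term divides it; move -44/25b³ to the remainder.
  leading term b²: no divisor's leading term divides it; move b² to the remainder.
  leading term b: no divisor's leading term divides it; move 3b to the remainder.
  remainder -⅘ab + 36/25b⁴ - 44/25b³ + b² + 3b ≠ 0; add k_4 = -⅘ab + 36/25b⁴ - 44/25b³ + b² + 3b to the basis.

S(h_1,k_4): lcm = a²b. S = 9/5ab⁴ - 101/55ab³ - 5/44ab² + 7/4ab + 16/55b⁴ - 4b² - 3b.
  leading term ab⁴: subtract (99/20b²)·k_3 from 9/5ab⁴ - 101/55ab³ - 5/44ab² + 7/4ab + 16/55b⁴ - 4b² - 3b → -2/55ab³ - 5/44ab² + 7/4ab - 36/25b⁵ + 16/55b⁴ - 4b² - 3b
  leading term ab³: subtract (-1/10b)·k_3 from -2/55ab³ - 5/44ab² + 7/4ab - 36/25b⁵ + 16/55b⁴ - 4b² - 3b → -3/20ab² + 7/4ab - 36/25b⁵ + 8/25b⁴ - 4b² - 3b
  leading term ab²: subtract (-33/80)·k_3 from -3/20ab² + 7/4ab - 36/25b⁵ + 8/25b⁴ - 4b² - 3b → 8/5ab - 36/25b⁵ + 8/25b⁴ + 3/25b³ - 4b² - 3b
  leading term ab: subtract (-2)·k_4 from 8/5ab - 36/25b⁵ + 8/25b⁴ + 3/25b³ - 4b² - 3b → -36/25b⁵ + 16/5b⁴ - 17/5b³ - 2b² + 3b
  leading term b⁵: no divisor's leading term divides it; move -36/25b⁵ to the remainder.
  leading term b⁴: no divisor's leading term divides it; move 16/5b⁴ to the remainder.
  leading term b³: no divisor's leading term divides it; move -17/5b³ to the remainder.
  leading term b²: no divisor's leading term divides it; move -2b² to the remainder.
  leading term b: no divisor's leading term divides it; move 3b to the remainder.
  remainder -36/25b⁵ + 16/5b⁴ - 17/5b³ - 2b² + 3b ≠ 0; add k_5 = -36/25b⁵ + 16/5b⁴ - 17/5b³ - 2b² + 3b to the basis.

The other S-polynomials (S(h_2,k_3), S(h_2,k_4), S(k_3,k_4), S(h_1,k_5), S(h_2,k_5), S(k_3,k_5), S(k_4,k_5)) all reduce to 0 modulo the current basis, so we have a Gröbner basis.
Inter-reduce: drop elements whose leading term is divisible by another's, tail-reduce, and make monic.
Reduced Gröbner basis: {a² - 2a - 9/5b⁴ + 11/5b³ - 5/4b² - 31/4b - 3, ab - 9/5b⁴ + 11/5b³ - 5/4b² - 15/4b, b⁵ - 20/9b⁴ + 85/36b³ + 25/18b² - 25/12b}.

These coincide, so the ideals are equal.
The same test decides containment: I ⊆ J iff every generator of I reduces to 0 modulo a Gröbner basis of J.

Yes, the ideals are equal.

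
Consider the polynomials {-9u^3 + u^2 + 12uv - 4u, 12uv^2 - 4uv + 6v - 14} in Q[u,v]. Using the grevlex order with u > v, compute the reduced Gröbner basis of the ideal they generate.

f_1 = -9u^3 + u^2 + 12uv - 4u, LT = u^3.
f_2 = 12uv^2 - 4uv + 6v - 14, LT = uv^2.

S(f_1,f_2): lcm = u^3v^2. S = 1/3u^3v - 1/9u^2v^2 - 4/3uv^3 - 1/2u^2v + 4/9uv^2 + 7/6u^2.
  reduce S modulo (f_1, f_2):
  remainder -1/2u^2v + 7/6u^2 + 1/18uv + 2/3v^2 - 7/54u - 16/9v + 14/27 ≠ 0; add g_3 = -1/2u^2v + 7/6u^2 + 1/18uv + 2/3v^2 - 7/54u - 16/9v + 14/27 to the basis.

S(f_2,g_3): lcm = u^2v^2. S = 2u^2v + 1/9uv^2 + 4/3v^3 + 13/54uv - 32/9v^2 - 7/6u + 28/27v.
  reduce S modulo (f_1, f_2, g_3):
  remainder 4/3v^3 + 14/3u^2 + 1/2uv - 8/9v^2 - 91/54u - 331/54v + 119/54 ≠ 0; add g_4 = 4/3v^3 + 14/3u^2 + 1/2uv - 8/9v^2 - 91/54u - 331/54v + 119/54 to the basis.

The other S-polynomials (S(f_1,g_3), S(f_1,g_4), S(f_2,g_4), S(g_3,g_4)) all reduce to 0 modulo the current basis, so we have a Gröbner basis.

G = {u^3 - 1/9u^2 - 4/3uv + 4/9u, u^2v - 7/3u^2 - 1/9uv - 4/3v^2 + 7/27u + 32/9v - 28/27, uv^2 - 1/3uv + 1/2v - 7/6, v^3 + 7/2u^2 + 3/8uv - 2/3v^2 - 91/72u - 331/72v + 119/72}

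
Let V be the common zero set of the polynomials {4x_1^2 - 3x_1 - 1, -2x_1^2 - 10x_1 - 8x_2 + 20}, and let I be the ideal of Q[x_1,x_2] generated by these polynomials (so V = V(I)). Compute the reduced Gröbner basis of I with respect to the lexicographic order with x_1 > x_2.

G = {x_1 + 16/23x_2 - 39/23, x_2^2 - 243/64x_2 + 179/64}

The reduced Gröbner basis is the canonical form of the ideal for this ordering.

f_1 = 4x_1^2 - 3x_1 - 1, LT = x_1^2.
f_2 = -2x_1^2 - 10x_1 - 8x_2 + 20, LT = x_1^2.

S(f_1,f_2): lcm = x_1^2. S = -23/4x_1 - 4x_2 + 39/4.
  leading term x_1: no divisor's leading term divides it; move -23/4x_1 to the remainder.
  leading term x_2: no divisor's leading term divides it; move -4x_2 to the remainder.
  leading term 1: no divisor's leading term divides it; move 39/4 to the remainder.
  remainder -23/4x_1 - 4x_2 + 39/4 ≠ 0; add g_3 = -23/4x_1 - 4x_2 + 39/4 to the basis.

S(f_1,g_3): lcm = x_1^2. S = -16/23x_1x_2 + 87/92x_1 - 1/4.
  leading term x_1x_2: subtract (64/529x_2)·g_3 from -16/23x_1x_2 + 87/92x_1 - 1/4 → 87/92x_1 + 256/529x_2^2 - 624/529x_2 - 1/4
  leading term x_1: subtract (-87/529)·g_3 from 87/92x_1 + 256/529x_2^2 - 624/529x_2 - 1/4 → 256/529x_2^2 - 972/529x_2 + 716/529
  leading term x_2^2: no divisor's leading term divides it; move 256/529x_2^2 to the remainder.
  leading term x_2: no divisor's leading term divides it; move -972/529x_2 to the remainder.
  leading term 1: no divisor's leading term divides it; move 716/529 to the remainder.
  remainder 256/529x_2^2 - 972/529x_2 + 716/529 ≠ 0; add g_4 = 256/529x_2^2 - 972/529x_2 + 716/529 to the basis.

The other S-polynomials (S(f_2,g_3), S(f_1,g_4), S(f_2,g_4), S(g_3,g_4)) all reduce to 0 modulo the current basis, so we have a Gröbner basis.
Inter-reduce: drop elements whose leading term is divisible by another's, tail-reduce, and make monic.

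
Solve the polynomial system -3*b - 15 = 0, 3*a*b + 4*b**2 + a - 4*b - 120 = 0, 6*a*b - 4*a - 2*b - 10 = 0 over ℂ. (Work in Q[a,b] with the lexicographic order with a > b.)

Compute a lex Gröbner basis by Buchberger's algorithm.
f_1 = -3*b - 15, LT = b.
f_2 = 3*a*b + a + 4*b**2 - 4*b - 120, LT = a*b.
f_3 = 6*a*b - 4*a - 2*b - 10, LT = a*b.

S(f_1,f_2): lcm = a*b. S = 14/3*a - 4/3*b**2 + 4/3*b + 40.
  leading term a: no divisor's leading term divides it; move 14/3*a to the remainder.
  leading term b**2: subtract (4/9*b)·f_1 from -4/3*b**2 + 4/3*b + 40 → 8*b + 40
  leading term b: subtract (-8/3)·f_1 from 8*b + 40 → 0
  remainder 14/3*a ≠ 0; add h_4 = 14/3*a to the basis.

The other S-polynomials (S(f_1,f_3), S(f_2,f_3), S(f_1,h_4), S(f_2,h_4), S(f_3,h_4)) all reduce to 0 modulo the current basis, so we have a Gröbner basis.
Inter-reduce: drop elements whose leading term is divisible by another's, tail-reduce, and make monic.
Reduced Gröbner basis: {a, b + 5}.

The lex basis is triangular: the last element involves only b. Solving b + 5 = 0 gives b ∈ {-5}; substituting each value into the earlier elements determines the remaining variables.
  b = -5: the earlier basis element becomes a = 0, giving a = 0 — point (0, -5).
This is the nonlinear analogue of row-reducing a linear system.

{(0, -5)}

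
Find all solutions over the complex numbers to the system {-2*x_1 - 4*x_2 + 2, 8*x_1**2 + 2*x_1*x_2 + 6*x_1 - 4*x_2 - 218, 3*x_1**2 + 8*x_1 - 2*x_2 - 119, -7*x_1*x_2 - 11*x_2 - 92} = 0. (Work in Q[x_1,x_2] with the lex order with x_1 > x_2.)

Compute a lex Gröbner basis by Buchberger's algorithm.
f_1 = -2*x_1 - 4*x_2 + 2, LT = x_1.
f_2 = 8*x_1**2 + 2*x_1*x_2 + 6*x_1 - 4*x_2 - 218, LT = x_1**2.
f_3 = 3*x_1**2 + 8*x_1 - 2*x_2 - 119, LT = x_1**2.
f_4 = -7*x_1*x_2 - 11*x_2 - 92, LT = x_1*x_2.

S(f_1,f_2): lcm = x_1**2. S = 7/4*x_1*x_2 - 7/4*x_1 + 1/2*x_2 + 109/4.
  leading term x_1*x_2: subtract (-7/8*x_2)·f_1 from 7/4*x_1*x_2 - 7/4*x_1 + 1/2*x_2 + 109/4 → -7/4*x_1 - 7/2*x_2**2 + 9/4*x_2 + 109/4
  leading term x_1: subtract (7/8)·f_1 from -7/4*x_1 - 7/2*x_2**2 + 9/4*x_2 + 109/4 → -7/2*x_2**2 + 23/4*x_2 + 51/2
  leading term x_2**2: no divisor's leading term divides it; move -7/2*x_2**2 to the remainder.
  leading term x_2: no divisor's leading term divides it; move 23/4*x_2 to the remainder.
  leading term 1: no divisor's leading term divides it; move 51/2 to the remainder.
  remainder -7/2*x_2**2 + 23/4*x_2 + 51/2 ≠ 0; add h_5 = -7/2*x_2**2 + 23/4*x_2 + 51/2 to the basis.

S(f_1,f_3): lcm = x_1**2. S = 2*x_1*x_2 - 11/3*x_1 + 2/3*x_2 + 119/3.
  leading term x_1*x_2: subtract (-x_2)·f_1 from 2*x_1*x_2 - 11/3*x_1 + 2/3*x_2 + 119/3 → -11/3*x_1 - 4*x_2**2 + 8/3*x_2 + 119/3
  leading term x_1: subtract (11/6)·f_1 from -11/3*x_1 - 4*x_2**2 + 8/3*x_2 + 119/3 → -4*x_2**2 + 10*x_2 + 36
  leading term x_2**2: subtract (8/7)·h_5 from -4*x_2**2 + 10*x_2 + 36 → 24/7*x_2 + 48/7
  leading term x_2: no divisor's leading term divides it; move 24/7*x_2 to the remainder.
  leading term 1: no divisor's leading term divides it; move 48/7 to the remainder.
  remainder 24/7*x_2 + 48/7 ≠ 0; add h_6 = 24/7*x_2 + 48/7 to the basis.

The other S-polynomials (S(f_1,f_4), S(f_2,f_3), S(f_2,f_4), S(f_3,f_4), S(f_1,h_5), S(f_2,h_5), S(f_3,h_5), S(f_4,h_5), S(f_1,h_6), S(f_2,h_6), S(f_3,h_6), S(f_4,h_6), S(h_5,h_6)) all reduce to 0 modulo the current basis, so we have a Gröbner basis.
Inter-reduce: drop elements whose leading term is divisible by another's, tail-reduce, and make monic.
Reduced Gröbner basis: {x_1 - 5, x_2 + 2}.

Elimination: the polynomial x_2 + 2 lies in the elimination ideal for x_2, so x_2 ∈ {-2}. For each such x_2, the remaining basis elements (now univariate) give the rest of the solution.
  x_2 = -2: the earlier basis element becomes x_1 - 5 = 0, giving x_1 = 5 — point (5, -2).
Check: every point annihilates each of the original generators.

{(5, -2)}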